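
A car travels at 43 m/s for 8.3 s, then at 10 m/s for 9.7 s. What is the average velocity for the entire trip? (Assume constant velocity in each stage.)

d₁ = v₁t₁ = 43 × 8.3 = 356.9 m
d₂ = v₂t₂ = 10 × 9.7 = 97.0 m
d_total = 453.9 m, t_total = 18.0 s
v_avg = d_total/t_total = 453.9/18.0 = 25.22 m/s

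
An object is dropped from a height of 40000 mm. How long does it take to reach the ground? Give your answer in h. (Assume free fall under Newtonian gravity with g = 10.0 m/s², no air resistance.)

h = 40000 mm × 0.001 = 40.0 m
t = √(2h/g) = √(2 × 40.0 / 10.0) = 2.82843 s
t = 2.82843 s / 3600.0 = 0.0007857 h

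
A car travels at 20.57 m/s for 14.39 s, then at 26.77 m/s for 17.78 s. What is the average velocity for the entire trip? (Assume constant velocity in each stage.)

d₁ = v₁t₁ = 20.57 × 14.39 = 296.0023 m
d₂ = v₂t₂ = 26.77 × 17.78 = 475.9706 m
d_total = 771.9729 m, t_total = 32.17 s
v_avg = d_total/t_total = 771.9729/32.17 = 24.0 m/s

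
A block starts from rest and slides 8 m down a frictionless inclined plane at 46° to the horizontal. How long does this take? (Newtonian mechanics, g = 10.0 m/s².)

a = g sin(θ) = 10.0 × sin(46°) = 7.1934 m/s²
t = √(2d/a) = √(2 × 8 / 7.1934) = 1.49 s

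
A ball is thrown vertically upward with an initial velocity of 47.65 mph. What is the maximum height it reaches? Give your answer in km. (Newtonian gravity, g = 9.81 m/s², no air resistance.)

v₀ = 47.65 mph × 0.44704 = 21.3015 m/s
h_max = v₀² / (2g) = 21.3015² / (2 × 9.81) = 453.754 / 19.62 = 23.1271 m
h_max = 23.1271 m / 1000.0 = 0.02313 km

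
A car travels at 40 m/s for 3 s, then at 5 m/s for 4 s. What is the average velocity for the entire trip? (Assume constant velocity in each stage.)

d₁ = v₁t₁ = 40 × 3 = 120 m
d₂ = v₂t₂ = 5 × 4 = 20 m
d_total = 140 m, t_total = 7 s
v_avg = d_total/t_total = 140/7 = 20.0 m/s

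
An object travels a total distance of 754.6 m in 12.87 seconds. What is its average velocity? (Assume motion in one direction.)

v_avg = Δd / Δt = 754.6 / 12.87 = 58.63 m/s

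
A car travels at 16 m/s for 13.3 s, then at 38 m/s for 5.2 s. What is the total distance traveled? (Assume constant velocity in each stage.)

d₁ = v₁t₁ = 16 × 13.3 = 212.8 m
d₂ = v₂t₂ = 38 × 5.2 = 197.6 m
d_total = 212.8 + 197.6 = 410.4 m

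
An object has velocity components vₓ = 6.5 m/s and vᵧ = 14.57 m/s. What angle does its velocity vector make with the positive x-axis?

θ = arctan(vᵧ/vₓ) = arctan(14.57/6.5) = 65.96°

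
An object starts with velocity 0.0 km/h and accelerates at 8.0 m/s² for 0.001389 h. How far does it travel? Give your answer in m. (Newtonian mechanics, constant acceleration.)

v₀ = 0.0 km/h × 0.2777777777777778 = 0.0 m/s
t = 0.001389 h × 3600.0 = 5.0004 s
d = v₀ × t + ½ × a × t² = 0.0 × 5.0004 + 0.5 × 8.0 × 5.0004² = 100.0 m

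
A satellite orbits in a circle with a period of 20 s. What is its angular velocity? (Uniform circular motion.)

ω = 2π/T = 2π/20 = 0.3142 rad/s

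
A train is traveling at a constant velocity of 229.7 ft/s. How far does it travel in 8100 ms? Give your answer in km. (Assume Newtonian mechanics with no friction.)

v = 229.7 ft/s × 0.3048 = 70.0126 m/s
t = 8100 ms × 0.001 = 8.1 s
d = v × t = 70.0126 × 8.1 = 567.102 m
d = 567.102 m / 1000.0 = 0.5671 km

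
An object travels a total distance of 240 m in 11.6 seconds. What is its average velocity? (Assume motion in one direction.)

v_avg = Δd / Δt = 240 / 11.6 = 20.69 m/s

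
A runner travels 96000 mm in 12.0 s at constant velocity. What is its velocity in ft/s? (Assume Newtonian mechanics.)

d = 96000 mm × 0.001 = 96.0 m
v = d / t = 96.0 / 12.0 = 8.0 m/s
v = 8.0 m/s / 0.3048 = 26.25 ft/s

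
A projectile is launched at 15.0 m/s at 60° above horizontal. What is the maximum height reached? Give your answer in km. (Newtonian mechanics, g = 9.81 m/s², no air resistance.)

H = v₀² × sin²(θ) / (2g) = 15.0² × sin(60°)² / (2 × 9.81) = 225.0 × 0.75 / 19.62 = 8.60092 m
H = 8.60092 m / 1000.0 = 0.008601 km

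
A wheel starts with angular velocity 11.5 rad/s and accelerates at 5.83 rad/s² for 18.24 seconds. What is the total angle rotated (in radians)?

θ = ω₀t + ½αt² = 11.5×18.24 + ½×5.83×18.24² = 1179.57 rad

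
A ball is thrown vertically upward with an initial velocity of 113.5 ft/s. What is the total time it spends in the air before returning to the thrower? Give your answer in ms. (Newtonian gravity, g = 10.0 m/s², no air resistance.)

v₀ = 113.5 ft/s × 0.3048 = 34.5948 m/s
t_total = 2 × v₀ / g = 2 × 34.5948 / 10.0 = 6.91896 s
t_total = 6.91896 s / 0.001 = 6919 ms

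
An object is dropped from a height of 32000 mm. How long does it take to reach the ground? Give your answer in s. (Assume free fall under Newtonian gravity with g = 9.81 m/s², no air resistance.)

h = 32000 mm × 0.001 = 32.0 m
t = √(2h/g) = √(2 × 32.0 / 9.81) = 2.554 s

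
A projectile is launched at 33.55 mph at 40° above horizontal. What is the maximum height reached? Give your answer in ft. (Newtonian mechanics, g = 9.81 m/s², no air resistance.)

v₀ = 33.55 mph × 0.44704 = 14.9982 m/s
H = v₀² × sin²(θ) / (2g) = 14.9982² × sin(40°)² / (2 × 9.81) = 224.946 × 0.413176 / 19.62 = 4.73712 m
H = 4.73712 m / 0.3048 = 15.54 ft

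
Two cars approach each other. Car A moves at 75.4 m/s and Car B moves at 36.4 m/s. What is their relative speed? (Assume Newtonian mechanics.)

v_rel = v_A + v_B = 75.4 + 36.4 = 111.8 m/s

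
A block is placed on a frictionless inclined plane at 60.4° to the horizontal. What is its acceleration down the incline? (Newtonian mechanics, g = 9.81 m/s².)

a = g sin(θ) = 9.81 × sin(60.4°) = 9.81 × 0.8695 = 8.53 m/s²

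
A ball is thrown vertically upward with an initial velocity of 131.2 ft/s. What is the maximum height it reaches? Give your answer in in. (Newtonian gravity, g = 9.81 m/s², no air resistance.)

v₀ = 131.2 ft/s × 0.3048 = 39.9898 m/s
h_max = v₀² / (2g) = 39.9898² / (2 × 9.81) = 1599.18 / 19.62 = 81.5076 m
h_max = 81.5076 m / 0.0254 = 3209 in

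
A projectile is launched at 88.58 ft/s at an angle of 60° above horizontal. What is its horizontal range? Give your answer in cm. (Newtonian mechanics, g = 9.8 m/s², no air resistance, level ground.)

v₀ = 88.58 ft/s × 0.3048 = 26.9992 m/s
R = v₀² × sin(2θ) / g = 26.9992² × sin(2 × 60°) / 9.8 = 728.957 × 0.866025 / 9.8 = 64.4179 m
R = 64.4179 m / 0.01 = 6442 cm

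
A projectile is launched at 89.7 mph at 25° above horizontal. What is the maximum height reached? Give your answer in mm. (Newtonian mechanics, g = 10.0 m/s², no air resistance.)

v₀ = 89.7 mph × 0.44704 = 40.0995 m/s
H = v₀² × sin²(θ) / (2g) = 40.0995² × sin(25°)² / (2 × 10.0) = 1607.97 × 0.178606 / 20.0 = 14.3597 m
H = 14.3597 m / 0.001 = 14360 mm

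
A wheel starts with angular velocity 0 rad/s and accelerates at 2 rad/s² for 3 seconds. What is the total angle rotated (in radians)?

θ = ω₀t + ½αt² = 0×3 + ½×2×3² = 9.0 rad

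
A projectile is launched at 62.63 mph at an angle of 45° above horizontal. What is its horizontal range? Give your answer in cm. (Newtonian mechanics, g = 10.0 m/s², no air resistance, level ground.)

v₀ = 62.63 mph × 0.44704 = 27.9981 m/s
R = v₀² × sin(2θ) / g = 27.9981² × sin(2 × 45°) / 10.0 = 783.894 × 1.0 / 10.0 = 78.3894 m
R = 78.3894 m / 0.01 = 7839 cm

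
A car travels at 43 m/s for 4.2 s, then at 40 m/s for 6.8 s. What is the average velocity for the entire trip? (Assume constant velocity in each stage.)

d₁ = v₁t₁ = 43 × 4.2 = 180.6 m
d₂ = v₂t₂ = 40 × 6.8 = 272.0 m
d_total = 452.6 m, t_total = 11.0 s
v_avg = d_total/t_total = 452.6/11.0 = 41.15 m/s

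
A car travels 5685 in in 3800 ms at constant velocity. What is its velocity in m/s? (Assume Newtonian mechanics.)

d = 5685 in × 0.0254 = 144.399 m
t = 3800 ms × 0.001 = 3.8 s
v = d / t = 144.399 / 3.8 = 38.0 m/s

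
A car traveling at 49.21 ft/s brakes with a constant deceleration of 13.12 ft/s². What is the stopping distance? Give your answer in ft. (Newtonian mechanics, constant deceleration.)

v₀ = 49.21 ft/s × 0.3048 = 14.9992 m/s
a = 13.12 ft/s² × 0.3048 = 3.99898 m/s²
d = v₀² / (2a) = 14.9992² / (2 × 3.99898) = 224.976 / 7.99796 = 28.1292 m
d = 28.1292 m / 0.3048 = 92.29 ft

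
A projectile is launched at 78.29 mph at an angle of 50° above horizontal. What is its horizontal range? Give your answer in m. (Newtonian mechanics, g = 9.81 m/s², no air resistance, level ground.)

v₀ = 78.29 mph × 0.44704 = 34.9988 m/s
R = v₀² × sin(2θ) / g = 34.9988² × sin(2 × 50°) / 9.81 = 1224.92 × 0.984808 / 9.81 = 123.0 m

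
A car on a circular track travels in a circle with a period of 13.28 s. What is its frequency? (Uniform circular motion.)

f = 1/T = 1/13.28 = 0.0753 Hz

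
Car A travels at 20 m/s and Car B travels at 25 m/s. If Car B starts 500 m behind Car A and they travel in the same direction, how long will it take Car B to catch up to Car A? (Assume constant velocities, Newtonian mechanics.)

Relative speed: v_rel = 25 - 20 = 5 m/s
Time to catch: t = d₀/v_rel = 500/5 = 100.0 s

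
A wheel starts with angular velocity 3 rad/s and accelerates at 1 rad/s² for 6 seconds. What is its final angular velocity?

ω = ω₀ + αt = 3 + 1 × 6 = 9 rad/s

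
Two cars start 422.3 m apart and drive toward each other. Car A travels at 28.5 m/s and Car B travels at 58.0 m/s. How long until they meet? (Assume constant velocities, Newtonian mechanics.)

Combined speed: v_combined = 28.5 + 58.0 = 86.5 m/s
Time to meet: t = d/v_combined = 422.3/86.5 = 4.88 s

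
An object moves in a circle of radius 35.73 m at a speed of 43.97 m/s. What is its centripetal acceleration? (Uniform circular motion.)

a_c = v²/r = 43.97²/35.73 = 1933.3609/35.73 = 54.11 m/s²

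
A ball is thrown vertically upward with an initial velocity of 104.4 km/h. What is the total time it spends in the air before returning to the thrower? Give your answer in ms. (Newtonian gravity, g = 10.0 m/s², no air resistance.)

v₀ = 104.4 km/h × 0.2777777777777778 = 29.0 m/s
t_total = 2 × v₀ / g = 2 × 29.0 / 10.0 = 5.8 s
t_total = 5.8 s / 0.001 = 5800 ms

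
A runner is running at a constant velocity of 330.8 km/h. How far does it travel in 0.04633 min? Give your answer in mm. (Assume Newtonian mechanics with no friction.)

v = 330.8 km/h × 0.2777777777777778 = 91.8889 m/s
t = 0.04633 min × 60.0 = 2.7798 s
d = v × t = 91.8889 × 2.7798 = 255.433 m
d = 255.433 m / 0.001 = 255400 mm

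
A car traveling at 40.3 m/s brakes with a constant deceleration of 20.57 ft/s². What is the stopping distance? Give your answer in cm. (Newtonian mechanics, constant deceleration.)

a = 20.57 ft/s² × 0.3048 = 6.26974 m/s²
d = v₀² / (2a) = 40.3² / (2 × 6.26974) = 1624.09 / 12.5395 = 129.518 m
d = 129.518 m / 0.01 = 12950 cm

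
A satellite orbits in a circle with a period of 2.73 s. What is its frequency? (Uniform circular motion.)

f = 1/T = 1/2.73 = 0.3663 Hz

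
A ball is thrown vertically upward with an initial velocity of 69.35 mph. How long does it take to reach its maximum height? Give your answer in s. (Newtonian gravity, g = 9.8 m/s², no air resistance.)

v₀ = 69.35 mph × 0.44704 = 31.0022 m/s
t_up = v₀ / g = 31.0022 / 9.8 = 3.163 s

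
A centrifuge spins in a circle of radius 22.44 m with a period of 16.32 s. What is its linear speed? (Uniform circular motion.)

v = 2πr/T = 2π×22.44/16.32 = 8.64 m/s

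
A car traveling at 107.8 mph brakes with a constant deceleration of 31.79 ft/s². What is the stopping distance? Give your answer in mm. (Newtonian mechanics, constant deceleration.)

v₀ = 107.8 mph × 0.44704 = 48.1909 m/s
a = 31.79 ft/s² × 0.3048 = 9.68959 m/s²
d = v₀² / (2a) = 48.1909² / (2 × 9.68959) = 2322.36 / 19.3792 = 119.838 m
d = 119.838 m / 0.001 = 119800 mm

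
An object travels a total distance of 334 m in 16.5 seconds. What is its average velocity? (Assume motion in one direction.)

v_avg = Δd / Δt = 334 / 16.5 = 20.24 m/s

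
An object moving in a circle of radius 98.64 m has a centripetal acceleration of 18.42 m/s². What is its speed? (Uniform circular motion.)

v = √(a_c × r) = √(18.42 × 98.64) = 42.63 m/s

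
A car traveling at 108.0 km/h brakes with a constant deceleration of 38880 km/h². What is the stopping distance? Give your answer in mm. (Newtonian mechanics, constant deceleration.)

v₀ = 108.0 km/h × 0.2777777777777778 = 30.0 m/s
a = 38880 km/h² × 7.716049382716049e-05 = 3.0 m/s²
d = v₀² / (2a) = 30.0² / (2 × 3.0) = 900.0 / 6.0 = 150.0 m
d = 150.0 m / 0.001 = 150000 mm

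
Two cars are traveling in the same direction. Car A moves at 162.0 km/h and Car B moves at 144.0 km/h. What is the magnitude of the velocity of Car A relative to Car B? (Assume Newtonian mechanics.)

v_rel = |v_A - v_B| = |162.0 - 144.0| = 18.0 km/h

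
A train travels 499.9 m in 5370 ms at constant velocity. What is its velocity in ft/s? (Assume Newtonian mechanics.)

t = 5370 ms × 0.001 = 5.37 s
v = d / t = 499.9 / 5.37 = 93.0912 m/s
v = 93.0912 m/s / 0.3048 = 305.4 ft/s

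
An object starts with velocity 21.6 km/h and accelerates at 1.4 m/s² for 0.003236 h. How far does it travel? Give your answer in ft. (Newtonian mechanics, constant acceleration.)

v₀ = 21.6 km/h × 0.2777777777777778 = 6.0 m/s
t = 0.003236 h × 3600.0 = 11.6496 s
d = v₀ × t + ½ × a × t² = 6.0 × 11.6496 + 0.5 × 1.4 × 11.6496² = 164.897 m
d = 164.897 m / 0.3048 = 541.0 ft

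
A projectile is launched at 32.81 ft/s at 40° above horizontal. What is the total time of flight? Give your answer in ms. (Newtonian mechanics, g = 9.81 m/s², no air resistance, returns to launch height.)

v₀ = 32.81 ft/s × 0.3048 = 10.0005 m/s
T = 2 × v₀ × sin(θ) / g = 2 × 10.0005 × sin(40°) / 9.81 = 2 × 10.0005 × 0.642788 / 9.81 = 1.31054 s
T = 1.31054 s / 0.001 = 1311 ms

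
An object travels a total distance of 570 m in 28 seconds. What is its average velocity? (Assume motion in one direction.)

v_avg = Δd / Δt = 570 / 28 = 20.36 m/s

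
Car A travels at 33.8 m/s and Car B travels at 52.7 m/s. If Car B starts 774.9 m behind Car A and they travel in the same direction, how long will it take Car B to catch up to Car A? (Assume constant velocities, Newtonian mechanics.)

Relative speed: v_rel = 52.7 - 33.8 = 18.9 m/s
Time to catch: t = d₀/v_rel = 774.9/18.9 = 41.0 s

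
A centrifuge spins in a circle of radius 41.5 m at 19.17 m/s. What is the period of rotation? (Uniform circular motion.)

T = 2πr/v = 2π×41.5/19.17 = 13.6 s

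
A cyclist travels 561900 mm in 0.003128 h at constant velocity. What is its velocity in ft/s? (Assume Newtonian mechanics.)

d = 561900 mm × 0.001 = 561.9 m
t = 0.003128 h × 3600.0 = 11.2608 s
v = d / t = 561.9 / 11.2608 = 49.8988 m/s
v = 49.8988 m/s / 0.3048 = 163.7 ft/s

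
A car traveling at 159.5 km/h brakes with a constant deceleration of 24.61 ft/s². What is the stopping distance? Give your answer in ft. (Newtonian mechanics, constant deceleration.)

v₀ = 159.5 km/h × 0.2777777777777778 = 44.3056 m/s
a = 24.61 ft/s² × 0.3048 = 7.50113 m/s²
d = v₀² / (2a) = 44.3056² / (2 × 7.50113) = 1962.99 / 15.0023 = 130.846 m
d = 130.846 m / 0.3048 = 429.3 ft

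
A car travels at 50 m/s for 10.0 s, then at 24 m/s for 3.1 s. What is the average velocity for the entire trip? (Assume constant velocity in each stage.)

d₁ = v₁t₁ = 50 × 10.0 = 500.0 m
d₂ = v₂t₂ = 24 × 3.1 = 74.4 m
d_total = 574.4 m, t_total = 13.1 s
v_avg = d_total/t_total = 574.4/13.1 = 43.85 m/s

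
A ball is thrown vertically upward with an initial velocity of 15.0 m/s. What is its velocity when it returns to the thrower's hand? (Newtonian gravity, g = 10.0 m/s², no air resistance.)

By conservation of energy (no air resistance), the ball returns to the throw height with the same speed as launch, but directed downward.
|v_ground| = v₀ = 15.0 m/s
v_ground = 15.0 m/s (downward)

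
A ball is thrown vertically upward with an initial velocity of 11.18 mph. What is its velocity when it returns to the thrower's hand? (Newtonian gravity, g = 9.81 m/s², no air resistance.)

By conservation of energy (no air resistance), the ball returns to the throw height with the same speed as launch, but directed downward.
|v_ground| = v₀ = 11.18 mph
v_ground = 11.18 mph (downward)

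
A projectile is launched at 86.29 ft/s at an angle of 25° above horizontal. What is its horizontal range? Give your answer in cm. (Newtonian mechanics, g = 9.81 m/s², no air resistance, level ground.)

v₀ = 86.29 ft/s × 0.3048 = 26.3012 m/s
R = v₀² × sin(2θ) / g = 26.3012² × sin(2 × 25°) / 9.81 = 691.753 × 0.766044 / 9.81 = 54.0177 m
R = 54.0177 m / 0.01 = 5402 cm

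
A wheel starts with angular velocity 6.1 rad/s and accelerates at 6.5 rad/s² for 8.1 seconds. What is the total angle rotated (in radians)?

θ = ω₀t + ½αt² = 6.1×8.1 + ½×6.5×8.1² = 262.64 rad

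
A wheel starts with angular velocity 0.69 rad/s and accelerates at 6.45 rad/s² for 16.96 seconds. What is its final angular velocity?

ω = ω₀ + αt = 0.69 + 6.45 × 16.96 = 110.08 rad/s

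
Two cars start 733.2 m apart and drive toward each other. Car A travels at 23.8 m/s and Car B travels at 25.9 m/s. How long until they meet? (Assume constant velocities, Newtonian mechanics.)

Combined speed: v_combined = 23.8 + 25.9 = 49.7 m/s
Time to meet: t = d/v_combined = 733.2/49.7 = 14.75 s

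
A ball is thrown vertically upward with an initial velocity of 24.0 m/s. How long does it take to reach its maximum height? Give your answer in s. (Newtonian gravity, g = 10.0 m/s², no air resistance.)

t_up = v₀ / g = 24.0 / 10.0 = 2.4 s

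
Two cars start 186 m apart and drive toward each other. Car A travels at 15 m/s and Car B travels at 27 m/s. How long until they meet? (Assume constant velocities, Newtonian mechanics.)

Combined speed: v_combined = 15 + 27 = 42 m/s
Time to meet: t = d/v_combined = 186/42 = 4.43 s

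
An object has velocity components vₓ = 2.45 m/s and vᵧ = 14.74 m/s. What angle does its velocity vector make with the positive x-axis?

θ = arctan(vᵧ/vₓ) = arctan(14.74/2.45) = 80.56°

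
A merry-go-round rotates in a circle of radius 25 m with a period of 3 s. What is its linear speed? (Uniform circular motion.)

v = 2πr/T = 2π×25/3 = 52.36 m/s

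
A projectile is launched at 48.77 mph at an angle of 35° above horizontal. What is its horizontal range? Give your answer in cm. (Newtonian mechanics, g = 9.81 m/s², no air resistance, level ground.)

v₀ = 48.77 mph × 0.44704 = 21.8021 m/s
R = v₀² × sin(2θ) / g = 21.8021² × sin(2 × 35°) / 9.81 = 475.332 × 0.939693 / 9.81 = 45.5317 m
R = 45.5317 m / 0.01 = 4553 cm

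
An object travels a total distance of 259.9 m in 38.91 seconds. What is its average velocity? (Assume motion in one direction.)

v_avg = Δd / Δt = 259.9 / 38.91 = 6.68 m/s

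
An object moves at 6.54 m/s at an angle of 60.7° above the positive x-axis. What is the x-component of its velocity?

vₓ = v cos(θ) = 6.54 × cos(60.7°) = 3.2 m/s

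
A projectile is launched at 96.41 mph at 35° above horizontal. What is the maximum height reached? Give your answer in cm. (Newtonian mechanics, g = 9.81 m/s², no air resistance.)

v₀ = 96.41 mph × 0.44704 = 43.0991 m/s
H = v₀² × sin²(θ) / (2g) = 43.0991² × sin(35°)² / (2 × 9.81) = 1857.53 × 0.32899 / 19.62 = 31.1472 m
H = 31.1472 m / 0.01 = 3115 cm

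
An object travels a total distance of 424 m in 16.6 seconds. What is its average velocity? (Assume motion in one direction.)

v_avg = Δd / Δt = 424 / 16.6 = 25.54 m/s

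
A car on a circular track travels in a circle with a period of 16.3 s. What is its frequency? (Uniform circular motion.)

f = 1/T = 1/16.3 = 0.0613 Hz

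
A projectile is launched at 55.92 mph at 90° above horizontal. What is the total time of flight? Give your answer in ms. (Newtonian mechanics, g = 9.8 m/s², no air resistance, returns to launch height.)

v₀ = 55.92 mph × 0.44704 = 24.9985 m/s
T = 2 × v₀ × sin(θ) / g = 2 × 24.9985 × sin(90°) / 9.8 = 2 × 24.9985 × 1.0 / 9.8 = 5.10173 s
T = 5.10173 s / 0.001 = 5102 ms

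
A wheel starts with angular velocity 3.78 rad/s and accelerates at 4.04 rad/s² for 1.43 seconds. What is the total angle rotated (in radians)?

θ = ω₀t + ½αt² = 3.78×1.43 + ½×4.04×1.43² = 9.54 rad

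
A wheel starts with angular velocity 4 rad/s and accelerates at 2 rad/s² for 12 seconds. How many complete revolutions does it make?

θ = ω₀t + ½αt² = 4×12 + ½×2×12² = 192.0 rad
Total revolutions = θ/(2π) = 192.0/(2π) = 30.56
Complete revolutions = ⌊30.56⌋ = 30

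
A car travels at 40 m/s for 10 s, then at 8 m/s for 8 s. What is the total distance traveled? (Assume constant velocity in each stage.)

d₁ = v₁t₁ = 40 × 10 = 400 m
d₂ = v₂t₂ = 8 × 8 = 64 m
d_total = 400 + 64 = 464 m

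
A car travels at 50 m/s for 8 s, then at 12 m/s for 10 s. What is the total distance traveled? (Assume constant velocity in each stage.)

d₁ = v₁t₁ = 50 × 8 = 400 m
d₂ = v₂t₂ = 12 × 10 = 120 m
d_total = 400 + 120 = 520 m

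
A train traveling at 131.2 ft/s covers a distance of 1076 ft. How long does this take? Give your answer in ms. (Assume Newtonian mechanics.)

d = 1076 ft × 0.3048 = 327.965 m
v = 131.2 ft/s × 0.3048 = 39.9898 m/s
t = d / v = 327.965 / 39.9898 = 8.20122 s
t = 8.20122 s / 0.001 = 8201 ms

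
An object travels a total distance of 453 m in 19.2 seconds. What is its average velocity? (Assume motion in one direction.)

v_avg = Δd / Δt = 453 / 19.2 = 23.59 m/s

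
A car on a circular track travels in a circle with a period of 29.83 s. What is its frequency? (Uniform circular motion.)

f = 1/T = 1/29.83 = 0.0335 Hz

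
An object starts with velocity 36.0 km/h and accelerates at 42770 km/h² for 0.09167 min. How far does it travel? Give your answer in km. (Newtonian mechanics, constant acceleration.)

v₀ = 36.0 km/h × 0.2777777777777778 = 10.0 m/s
a = 42770 km/h² × 7.716049382716049e-05 = 3.30015 m/s²
t = 0.09167 min × 60.0 = 5.5002 s
d = v₀ × t + ½ × a × t² = 10.0 × 5.5002 + 0.5 × 3.30015 × 5.5002² = 104.92 m
d = 104.92 m / 1000.0 = 0.1049 km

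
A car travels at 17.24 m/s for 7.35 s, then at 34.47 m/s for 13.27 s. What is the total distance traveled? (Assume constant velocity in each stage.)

d₁ = v₁t₁ = 17.24 × 7.35 = 126.714 m
d₂ = v₂t₂ = 34.47 × 13.27 = 457.4169 m
d_total = 126.714 + 457.4169 = 584.13 m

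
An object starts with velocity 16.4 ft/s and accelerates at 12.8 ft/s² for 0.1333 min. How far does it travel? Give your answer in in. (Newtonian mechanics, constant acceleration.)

v₀ = 16.4 ft/s × 0.3048 = 4.99872 m/s
a = 12.8 ft/s² × 0.3048 = 3.90144 m/s²
t = 0.1333 min × 60.0 = 7.998 s
d = v₀ × t + ½ × a × t² = 4.99872 × 7.998 + 0.5 × 3.90144 × 7.998² = 164.763 m
d = 164.763 m / 0.0254 = 6487 in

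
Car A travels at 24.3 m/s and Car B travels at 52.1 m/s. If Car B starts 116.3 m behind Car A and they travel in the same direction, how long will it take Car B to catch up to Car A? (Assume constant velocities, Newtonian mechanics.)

Relative speed: v_rel = 52.1 - 24.3 = 27.8 m/s
Time to catch: t = d₀/v_rel = 116.3/27.8 = 4.18 s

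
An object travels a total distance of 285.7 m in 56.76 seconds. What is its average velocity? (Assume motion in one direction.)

v_avg = Δd / Δt = 285.7 / 56.76 = 5.03 m/s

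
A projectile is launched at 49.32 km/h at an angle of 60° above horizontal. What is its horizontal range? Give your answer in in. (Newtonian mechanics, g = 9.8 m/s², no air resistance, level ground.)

v₀ = 49.32 km/h × 0.2777777777777778 = 13.7 m/s
R = v₀² × sin(2θ) / g = 13.7² × sin(2 × 60°) / 9.8 = 187.69 × 0.866025 / 9.8 = 16.5861 m
R = 16.5861 m / 0.0254 = 653.0 in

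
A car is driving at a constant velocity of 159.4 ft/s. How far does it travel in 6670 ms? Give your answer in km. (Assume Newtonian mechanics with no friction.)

v = 159.4 ft/s × 0.3048 = 48.5851 m/s
t = 6670 ms × 0.001 = 6.67 s
d = v × t = 48.5851 × 6.67 = 324.063 m
d = 324.063 m / 1000.0 = 0.3241 km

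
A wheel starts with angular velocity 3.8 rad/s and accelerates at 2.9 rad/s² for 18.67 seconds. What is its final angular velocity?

ω = ω₀ + αt = 3.8 + 2.9 × 18.67 = 57.94 rad/s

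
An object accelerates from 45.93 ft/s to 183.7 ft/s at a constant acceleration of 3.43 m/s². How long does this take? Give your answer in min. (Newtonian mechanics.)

v₀ = 45.93 ft/s × 0.3048 = 13.9995 m/s
v = 183.7 ft/s × 0.3048 = 55.9918 m/s
t = (v - v₀) / a = (55.9918 - 13.9995) / 3.43 = 12.2427 s
t = 12.2427 s / 60.0 = 0.204 min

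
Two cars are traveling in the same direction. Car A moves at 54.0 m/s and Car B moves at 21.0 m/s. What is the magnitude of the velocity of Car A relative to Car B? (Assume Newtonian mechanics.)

v_rel = |v_A - v_B| = |54.0 - 21.0| = 33.0 m/s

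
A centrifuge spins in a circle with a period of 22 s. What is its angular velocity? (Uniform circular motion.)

ω = 2π/T = 2π/22 = 0.2856 rad/s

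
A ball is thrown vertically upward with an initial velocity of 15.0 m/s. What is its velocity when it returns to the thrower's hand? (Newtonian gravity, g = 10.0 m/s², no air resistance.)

By conservation of energy (no air resistance), the ball returns to the throw height with the same speed as launch, but directed downward.
|v_ground| = v₀ = 15.0 m/s
v_ground = 15.0 m/s (downward)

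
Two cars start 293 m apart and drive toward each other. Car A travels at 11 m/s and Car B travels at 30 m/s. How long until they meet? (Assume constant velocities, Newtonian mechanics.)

Combined speed: v_combined = 11 + 30 = 41 m/s
Time to meet: t = d/v_combined = 293/41 = 7.15 s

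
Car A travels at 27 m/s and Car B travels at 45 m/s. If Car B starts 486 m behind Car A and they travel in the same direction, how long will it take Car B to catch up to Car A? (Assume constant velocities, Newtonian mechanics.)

Relative speed: v_rel = 45 - 27 = 18 m/s
Time to catch: t = d₀/v_rel = 486/18 = 27.0 s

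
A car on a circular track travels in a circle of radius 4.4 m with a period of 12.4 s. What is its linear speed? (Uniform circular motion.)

v = 2πr/T = 2π×4.4/12.4 = 2.23 m/s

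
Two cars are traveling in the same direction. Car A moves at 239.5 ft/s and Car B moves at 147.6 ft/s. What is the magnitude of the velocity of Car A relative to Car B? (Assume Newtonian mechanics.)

v_rel = |v_A - v_B| = |239.5 - 147.6| = 91.9 ft/s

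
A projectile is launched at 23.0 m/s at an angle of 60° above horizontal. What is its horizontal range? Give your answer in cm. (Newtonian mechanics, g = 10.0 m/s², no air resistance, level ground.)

R = v₀² × sin(2θ) / g = 23.0² × sin(2 × 60°) / 10.0 = 529.0 × 0.866025 / 10.0 = 45.8127 m
R = 45.8127 m / 0.01 = 4581 cm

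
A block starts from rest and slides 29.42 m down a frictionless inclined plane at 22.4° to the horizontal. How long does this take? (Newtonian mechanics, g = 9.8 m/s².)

a = g sin(θ) = 9.8 × sin(22.4°) = 3.7345 m/s²
t = √(2d/a) = √(2 × 29.42 / 3.7345) = 3.97 s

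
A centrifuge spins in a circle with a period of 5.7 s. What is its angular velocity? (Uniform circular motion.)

ω = 2π/T = 2π/5.7 = 1.1023 rad/s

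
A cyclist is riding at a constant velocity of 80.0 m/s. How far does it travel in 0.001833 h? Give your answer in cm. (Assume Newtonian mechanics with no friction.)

t = 0.001833 h × 3600.0 = 6.5988 s
d = v × t = 80.0 × 6.5988 = 527.904 m
d = 527.904 m / 0.01 = 52790 cm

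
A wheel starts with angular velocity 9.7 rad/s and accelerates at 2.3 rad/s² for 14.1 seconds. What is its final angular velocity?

ω = ω₀ + αt = 9.7 + 2.3 × 14.1 = 42.13 rad/s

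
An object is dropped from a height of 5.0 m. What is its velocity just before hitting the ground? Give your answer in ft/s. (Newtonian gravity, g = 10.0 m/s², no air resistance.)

v = √(2gh) = √(2 × 10.0 × 5.0) = 10.0 m/s
v = 10.0 m/s / 0.3048 = 32.81 ft/s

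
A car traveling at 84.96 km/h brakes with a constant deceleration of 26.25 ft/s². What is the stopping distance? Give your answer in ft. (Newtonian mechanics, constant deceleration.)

v₀ = 84.96 km/h × 0.2777777777777778 = 23.6 m/s
a = 26.25 ft/s² × 0.3048 = 8.001 m/s²
d = v₀² / (2a) = 23.6² / (2 × 8.001) = 556.96 / 16.002 = 34.8056 m
d = 34.8056 m / 0.3048 = 114.2 ft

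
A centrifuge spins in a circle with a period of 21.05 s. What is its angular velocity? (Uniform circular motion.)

ω = 2π/T = 2π/21.05 = 0.2985 rad/s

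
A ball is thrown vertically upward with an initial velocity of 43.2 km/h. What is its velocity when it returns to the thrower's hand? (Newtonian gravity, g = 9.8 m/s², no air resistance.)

By conservation of energy (no air resistance), the ball returns to the throw height with the same speed as launch, but directed downward.
|v_ground| = v₀ = 43.2 km/h
v_ground = 43.2 km/h (downward)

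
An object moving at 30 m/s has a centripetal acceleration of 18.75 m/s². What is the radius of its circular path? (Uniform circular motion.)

r = v²/a_c = 30²/18.75 = 48.0 m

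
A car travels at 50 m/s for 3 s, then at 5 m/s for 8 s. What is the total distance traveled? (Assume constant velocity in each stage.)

d₁ = v₁t₁ = 50 × 3 = 150 m
d₂ = v₂t₂ = 5 × 8 = 40 m
d_total = 150 + 40 = 190 m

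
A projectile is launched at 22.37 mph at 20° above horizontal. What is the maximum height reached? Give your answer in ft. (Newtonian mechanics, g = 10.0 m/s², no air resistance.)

v₀ = 22.37 mph × 0.44704 = 10.0003 m/s
H = v₀² × sin²(θ) / (2g) = 10.0003² × sin(20°)² / (2 × 10.0) = 100.006 × 0.116978 / 20.0 = 0.584925 m
H = 0.584925 m / 0.3048 = 1.919 ft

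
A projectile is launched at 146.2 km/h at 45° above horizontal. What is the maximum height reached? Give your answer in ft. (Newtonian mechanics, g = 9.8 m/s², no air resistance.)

v₀ = 146.2 km/h × 0.2777777777777778 = 40.6111 m/s
H = v₀² × sin²(θ) / (2g) = 40.6111² × sin(45°)² / (2 × 9.8) = 1649.26 × 0.5 / 19.6 = 42.073 m
H = 42.073 m / 0.3048 = 138.0 ft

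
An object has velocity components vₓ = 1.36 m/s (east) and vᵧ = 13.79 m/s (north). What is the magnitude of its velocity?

|v| = √(vₓ² + vᵧ²) = √(1.36² + 13.79²) = √(192.0137) = 13.86 m/s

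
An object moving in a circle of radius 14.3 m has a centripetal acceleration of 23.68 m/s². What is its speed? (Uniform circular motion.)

v = √(a_c × r) = √(23.68 × 14.3) = 18.4 m/s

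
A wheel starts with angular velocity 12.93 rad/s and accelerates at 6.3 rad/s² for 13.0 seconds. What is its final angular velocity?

ω = ω₀ + αt = 12.93 + 6.3 × 13.0 = 94.83 rad/s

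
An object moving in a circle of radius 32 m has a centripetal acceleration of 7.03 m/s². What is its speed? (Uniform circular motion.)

v = √(a_c × r) = √(7.03 × 32) = 15.0 m/s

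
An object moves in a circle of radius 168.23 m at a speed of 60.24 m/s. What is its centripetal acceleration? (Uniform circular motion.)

a_c = v²/r = 60.24²/168.23 = 3628.8576/168.23 = 21.57 m/s²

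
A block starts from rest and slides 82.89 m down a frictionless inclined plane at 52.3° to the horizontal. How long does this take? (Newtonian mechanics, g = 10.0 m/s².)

a = g sin(θ) = 10.0 × sin(52.3°) = 7.9122 m/s²
t = √(2d/a) = √(2 × 82.89 / 7.9122) = 4.58 s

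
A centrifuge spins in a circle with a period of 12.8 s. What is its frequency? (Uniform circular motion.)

f = 1/T = 1/12.8 = 0.0781 Hz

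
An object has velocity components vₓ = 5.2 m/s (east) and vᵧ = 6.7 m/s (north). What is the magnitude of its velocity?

|v| = √(vₓ² + vᵧ²) = √(5.2² + 6.7²) = √(71.93) = 8.48 m/s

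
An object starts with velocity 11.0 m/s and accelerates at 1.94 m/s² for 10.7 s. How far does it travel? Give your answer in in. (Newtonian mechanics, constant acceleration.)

d = v₀ × t + ½ × a × t² = 11.0 × 10.7 + 0.5 × 1.94 × 10.7² = 228.755 m
d = 228.755 m / 0.0254 = 9006 in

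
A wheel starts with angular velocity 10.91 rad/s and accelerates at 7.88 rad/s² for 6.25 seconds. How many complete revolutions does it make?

θ = ω₀t + ½αt² = 10.91×6.25 + ½×7.88×6.25² = 222.09375 rad
Total revolutions = θ/(2π) = 222.09375/(2π) = 35.35
Complete revolutions = ⌊35.35⌋ = 35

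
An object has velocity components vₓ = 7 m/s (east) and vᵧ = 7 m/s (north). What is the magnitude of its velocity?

|v| = √(vₓ² + vᵧ²) = √(7² + 7²) = √(98) = 9.9 m/s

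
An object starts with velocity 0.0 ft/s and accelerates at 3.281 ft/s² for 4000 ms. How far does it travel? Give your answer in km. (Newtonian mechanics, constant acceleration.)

v₀ = 0.0 ft/s × 0.3048 = 0.0 m/s
a = 3.281 ft/s² × 0.3048 = 1.00005 m/s²
t = 4000 ms × 0.001 = 4.0 s
d = v₀ × t + ½ × a × t² = 0.0 × 4.0 + 0.5 × 1.00005 × 4.0² = 8.0004 m
d = 8.0004 m / 1000.0 = 0.008 km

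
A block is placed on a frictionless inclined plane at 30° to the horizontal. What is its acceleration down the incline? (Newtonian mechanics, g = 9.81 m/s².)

a = g sin(θ) = 9.81 × sin(30°) = 9.81 × 0.5 = 4.91 m/s²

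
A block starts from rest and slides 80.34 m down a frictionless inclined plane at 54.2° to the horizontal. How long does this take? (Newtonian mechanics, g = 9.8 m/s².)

a = g sin(θ) = 9.8 × sin(54.2°) = 7.9484 m/s²
t = √(2d/a) = √(2 × 80.34 / 7.9484) = 4.5 s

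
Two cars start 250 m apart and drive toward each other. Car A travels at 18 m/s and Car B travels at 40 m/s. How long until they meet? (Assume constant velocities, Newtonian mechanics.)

Combined speed: v_combined = 18 + 40 = 58 m/s
Time to meet: t = d/v_combined = 250/58 = 4.31 s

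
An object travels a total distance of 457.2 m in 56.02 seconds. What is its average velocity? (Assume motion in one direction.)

v_avg = Δd / Δt = 457.2 / 56.02 = 8.16 m/s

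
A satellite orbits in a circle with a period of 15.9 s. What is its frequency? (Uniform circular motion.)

f = 1/T = 1/15.9 = 0.0629 Hz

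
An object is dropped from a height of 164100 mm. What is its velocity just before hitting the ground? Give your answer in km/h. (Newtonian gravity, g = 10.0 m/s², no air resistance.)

h = 164100 mm × 0.001 = 164.1 m
v = √(2gh) = √(2 × 10.0 × 164.1) = 57.2887 m/s
v = 57.2887 m/s / 0.2777777777777778 = 206.2 km/h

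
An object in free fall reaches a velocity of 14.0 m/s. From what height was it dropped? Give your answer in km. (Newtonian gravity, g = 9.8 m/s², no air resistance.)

h = v² / (2g) = 14.0² / (2 × 9.8) = 10.0 m
h = 10.0 m / 1000.0 = 0.01 km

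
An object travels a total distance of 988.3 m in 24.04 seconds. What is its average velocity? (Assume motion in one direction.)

v_avg = Δd / Δt = 988.3 / 24.04 = 41.11 m/s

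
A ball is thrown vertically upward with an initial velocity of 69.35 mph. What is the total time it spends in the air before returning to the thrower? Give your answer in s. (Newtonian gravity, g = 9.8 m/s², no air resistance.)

v₀ = 69.35 mph × 0.44704 = 31.0022 m/s
t_total = 2 × v₀ / g = 2 × 31.0022 / 9.8 = 6.327 s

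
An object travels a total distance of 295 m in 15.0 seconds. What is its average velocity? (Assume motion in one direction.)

v_avg = Δd / Δt = 295 / 15.0 = 19.67 m/s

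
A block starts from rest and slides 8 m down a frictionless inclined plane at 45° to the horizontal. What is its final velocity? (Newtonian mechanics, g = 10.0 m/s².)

a = g sin(θ) = 10.0 × sin(45°) = 7.0711 m/s²
v = √(2ad) = √(2 × 7.0711 × 8) = 10.64 m/s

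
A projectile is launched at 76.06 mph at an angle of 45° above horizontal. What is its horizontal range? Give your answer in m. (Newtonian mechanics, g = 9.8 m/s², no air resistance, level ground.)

v₀ = 76.06 mph × 0.44704 = 34.0019 m/s
R = v₀² × sin(2θ) / g = 34.0019² × sin(2 × 45°) / 9.8 = 1156.13 × 1.0 / 9.8 = 118.0 m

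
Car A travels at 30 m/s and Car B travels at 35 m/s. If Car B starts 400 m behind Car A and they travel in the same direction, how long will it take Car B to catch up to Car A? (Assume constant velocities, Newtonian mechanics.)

Relative speed: v_rel = 35 - 30 = 5 m/s
Time to catch: t = d₀/v_rel = 400/5 = 80.0 s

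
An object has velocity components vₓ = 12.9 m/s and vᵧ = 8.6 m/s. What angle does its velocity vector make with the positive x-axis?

θ = arctan(vᵧ/vₓ) = arctan(8.6/12.9) = 33.69°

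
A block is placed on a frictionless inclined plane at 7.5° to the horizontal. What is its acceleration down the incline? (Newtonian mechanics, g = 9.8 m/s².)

a = g sin(θ) = 9.8 × sin(7.5°) = 9.8 × 0.1305 = 1.28 m/s²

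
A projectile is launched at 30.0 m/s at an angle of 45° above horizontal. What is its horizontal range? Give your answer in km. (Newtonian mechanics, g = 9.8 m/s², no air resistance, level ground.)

R = v₀² × sin(2θ) / g = 30.0² × sin(2 × 45°) / 9.8 = 900.0 × 1.0 / 9.8 = 91.8367 m
R = 91.8367 m / 1000.0 = 0.09184 km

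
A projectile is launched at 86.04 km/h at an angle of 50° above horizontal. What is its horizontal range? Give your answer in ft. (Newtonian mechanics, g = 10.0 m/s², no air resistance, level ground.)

v₀ = 86.04 km/h × 0.2777777777777778 = 23.9 m/s
R = v₀² × sin(2θ) / g = 23.9² × sin(2 × 50°) / 10.0 = 571.21 × 0.984808 / 10.0 = 56.2532 m
R = 56.2532 m / 0.3048 = 184.6 ft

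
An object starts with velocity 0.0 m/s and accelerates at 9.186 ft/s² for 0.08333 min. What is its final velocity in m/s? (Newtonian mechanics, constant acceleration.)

a = 9.186 ft/s² × 0.3048 = 2.79989 m/s²
t = 0.08333 min × 60.0 = 4.9998 s
v = v₀ + a × t = 0.0 + 2.79989 × 4.9998 = 14.0 m/s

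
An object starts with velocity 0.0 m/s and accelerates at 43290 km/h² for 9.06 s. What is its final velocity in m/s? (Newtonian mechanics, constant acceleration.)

a = 43290 km/h² × 7.716049382716049e-05 = 3.34028 m/s²
v = v₀ + a × t = 0.0 + 3.34028 × 9.06 = 30.26 m/s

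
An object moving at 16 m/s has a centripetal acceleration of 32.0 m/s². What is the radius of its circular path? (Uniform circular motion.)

r = v²/a_c = 16²/32.0 = 8.0 m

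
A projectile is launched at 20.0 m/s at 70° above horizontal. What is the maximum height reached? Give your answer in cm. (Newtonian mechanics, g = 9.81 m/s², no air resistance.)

H = v₀² × sin²(θ) / (2g) = 20.0² × sin(70°)² / (2 × 9.81) = 400.0 × 0.883022 / 19.62 = 18.0025 m
H = 18.0025 m / 0.01 = 1800 cm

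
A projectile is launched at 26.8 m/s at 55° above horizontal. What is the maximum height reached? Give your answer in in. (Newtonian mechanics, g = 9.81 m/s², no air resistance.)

H = v₀² × sin²(θ) / (2g) = 26.8² × sin(55°)² / (2 × 9.81) = 718.24 × 0.67101 / 19.62 = 24.564 m
H = 24.564 m / 0.0254 = 967.1 in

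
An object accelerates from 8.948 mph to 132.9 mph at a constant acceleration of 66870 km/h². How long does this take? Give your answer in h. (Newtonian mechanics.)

v₀ = 8.948 mph × 0.44704 = 4.00011 m/s
v = 132.9 mph × 0.44704 = 59.4116 m/s
a = 66870 km/h² × 7.716049382716049e-05 = 5.15972 m/s²
t = (v - v₀) / a = (59.4116 - 4.00011) / 5.15972 = 10.7392 s
t = 10.7392 s / 3600.0 = 0.002983 h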